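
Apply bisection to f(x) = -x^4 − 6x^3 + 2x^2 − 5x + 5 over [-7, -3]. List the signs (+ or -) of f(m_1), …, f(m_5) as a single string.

++-++

f(-5) = 205 > 0, so the root lies in [-7, -5]
f(-6) = 107 > 0, so the root lies in [-7, -6]
f(-6.5) = -15.3125 < 0, so the root lies in [-6.5, -6]
f(-6.25) = 53.3398 > 0, so the root lies in [-6.5, -6.25]
f(-6.375) = 20.9998 > 0, so the root lies in [-6.5, -6.375]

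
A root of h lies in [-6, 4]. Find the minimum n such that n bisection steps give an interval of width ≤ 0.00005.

18

Width after n steps is 10/2^n. Need 2^n ≥ 10/0.00005 = 200000.
2^17 = 131072 < 200000 ≤ 2^18 = 262144, so n = 18.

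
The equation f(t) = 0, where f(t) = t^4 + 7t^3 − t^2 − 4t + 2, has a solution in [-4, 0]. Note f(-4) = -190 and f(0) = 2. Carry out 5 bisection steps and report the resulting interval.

t = -2 gives f = -34, negative; keep [-2, 0]
t = -1 gives f = -1, negative; keep [-1, 0]
t = -0.5 gives f = 2.9375, positive; keep [-1, -0.5]
t = -0.75 gives f = 1.8008, positive; keep [-1, -0.75]
t = -0.875 gives f = 0.6311, positive; keep [-1, -0.875]

[-1, -0.875]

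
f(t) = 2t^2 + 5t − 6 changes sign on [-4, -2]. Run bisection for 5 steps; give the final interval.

t = -3 gives f = -3, negative; keep [-4, -3]
t = -3.5 gives f = 1, positive; keep [-3.5, -3]
t = -3.25 gives f = -1.125, negative; keep [-3.5, -3.25]
t = -3.375 gives f = -0.0938, negative; keep [-3.5, -3.375]
t = -3.4375 gives f = 0.4453, positive; keep [-3.4375, -3.375]

[-3.4375, -3.375]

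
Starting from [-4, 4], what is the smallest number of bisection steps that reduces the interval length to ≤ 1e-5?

Width after n steps is 8/2^n. Need 2^n ≥ 8/1e-5 = 800000.
2^19 = 524288 < 800000 ≤ 2^20 = 1048576, so n = 20.

20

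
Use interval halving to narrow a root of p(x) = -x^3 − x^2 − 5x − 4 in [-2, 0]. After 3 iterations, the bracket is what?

p(-1) = 1 > 0, so the root lies in [-1, 0]
p(-0.5) = -1.625 < 0, so the root lies in [-1, -0.5]
p(-0.75) = -0.390625 < 0, so the root lies in [-1, -0.75]

[-1, -0.75]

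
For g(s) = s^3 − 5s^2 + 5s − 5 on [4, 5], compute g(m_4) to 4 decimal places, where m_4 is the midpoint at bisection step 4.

-0.1599

g(4.5) = 7.375 > 0, so the root lies in [4, 4.5]
g(4.25) = 2.703125 > 0, so the root lies in [4, 4.25]
g(4.125) = 0.736328 > 0, so the root lies in [4, 4.125]
g(4.0625) = -0.1599 < 0, so the root lies in [4.0625, 4.125]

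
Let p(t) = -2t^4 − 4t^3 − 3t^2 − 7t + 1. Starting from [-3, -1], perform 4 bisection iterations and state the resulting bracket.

[-2.125, -2]

t = -2 gives p = 3, positive; keep [-3, -2]
t = -2.5 gives p = -15.875, negative; keep [-2.5, -2]
t = -2.25 gives p = -4.132812, negative; keep [-2.25, -2]
t = -2.125 gives p = -0.0708, negative; keep [-2.125, -2]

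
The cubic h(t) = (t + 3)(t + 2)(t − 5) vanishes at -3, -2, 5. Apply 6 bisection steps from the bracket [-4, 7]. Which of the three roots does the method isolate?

5

midpoint 1.5: h = -55.125 < 0 → [1.5, 7]
midpoint 4.25: h = -33.984375 < 0 → [4.25, 7]
midpoint 5.625: h = 41.103516 > 0 → [4.25, 5.625]
midpoint 4.9375: h = -3.4417 < 0 → [4.9375, 5.625]
midpoint 5.28125: h = 16.9588 > 0 → [4.9375, 5.28125]
midpoint 5.109375: h = 6.3058 > 0 → [4.9375, 5.109375]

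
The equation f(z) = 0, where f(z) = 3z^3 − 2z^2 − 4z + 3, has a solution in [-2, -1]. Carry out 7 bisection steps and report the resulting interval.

[-1.1875, -1.1796875]

z = -1.5 gives f = -5.625, negative; keep [-1.5, -1]
z = -1.25 gives f = -0.984375, negative; keep [-1.25, -1]
z = -1.125 gives f = 0.697266, positive; keep [-1.25, -1.125]
z = -1.1875 gives f = -0.094, negative; keep [-1.1875, -1.125]
z = -1.15625 gives f = 0.3138, positive; keep [-1.1875, -1.15625]
z = -1.171875 gives f = 0.1129, positive; keep [-1.1875, -1.171875]
z = -1.1796875 gives f = 0.0102, positive; keep [-1.1875, -1.1796875]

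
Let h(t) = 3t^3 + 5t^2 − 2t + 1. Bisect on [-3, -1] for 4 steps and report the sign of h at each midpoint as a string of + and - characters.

+---

m = -2, h(m) = 1 (+); new bracket [-3, -2]
m = -2.5, h(m) = -9.625 (−); new bracket [-2.5, -2]
m = -2.25, h(m) = -3.359375 (−); new bracket [-2.25, -2]
m = -2.125, h(m) = -0.959 (−); new bracket [-2.125, -2]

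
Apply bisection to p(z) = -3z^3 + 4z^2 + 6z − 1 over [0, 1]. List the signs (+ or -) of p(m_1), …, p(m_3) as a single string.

++-

midpoint 0.5: p = 2.625 > 0 → [0, 0.5]
midpoint 0.25: p = 0.703125 > 0 → [0, 0.25]
midpoint 0.125: p = -0.193359 < 0 → [0.125, 0.25]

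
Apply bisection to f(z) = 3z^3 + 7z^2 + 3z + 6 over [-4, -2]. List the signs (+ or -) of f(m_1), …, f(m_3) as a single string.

--+

f(-3) = -21 < 0, so the root lies in [-3, -2]
f(-2.5) = -4.625 < 0, so the root lies in [-2.5, -2]
f(-2.25) = 0.515625 > 0, so the root lies in [-2.5, -2.25]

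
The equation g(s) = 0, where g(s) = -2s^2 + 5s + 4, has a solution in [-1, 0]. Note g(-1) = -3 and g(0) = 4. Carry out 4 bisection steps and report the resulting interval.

[-0.6875, -0.625]

g(-0.5) = 1 > 0, so the root lies in [-1, -0.5]
g(-0.75) = -0.875 < 0, so the root lies in [-0.75, -0.5]
g(-0.625) = 0.09375 > 0, so the root lies in [-0.75, -0.625]
g(-0.6875) = -0.3828 < 0, so the root lies in [-0.6875, -0.625]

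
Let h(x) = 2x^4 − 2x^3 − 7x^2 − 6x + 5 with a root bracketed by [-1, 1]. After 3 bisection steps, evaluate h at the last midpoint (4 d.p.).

h(0) = 5 > 0, so the root lies in [0, 1]
h(0.5) = 0.125 > 0, so the root lies in [0.5, 1]
h(0.75) = -3.648438 < 0, so the root lies in [0.5, 0.75]

-3.6484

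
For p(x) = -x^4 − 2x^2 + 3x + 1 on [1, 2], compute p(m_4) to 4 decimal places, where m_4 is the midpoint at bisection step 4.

-0.2464

m = 1.5, p(m) = -4.0625 (−); new bracket [1, 1.5]
m = 1.25, p(m) = -0.816406 (−); new bracket [1, 1.25]
m = 1.125, p(m) = 0.241943 (+); new bracket [1.125, 1.25]
m = 1.1875, p(m) = -0.2464 (−); new bracket [1.125, 1.1875]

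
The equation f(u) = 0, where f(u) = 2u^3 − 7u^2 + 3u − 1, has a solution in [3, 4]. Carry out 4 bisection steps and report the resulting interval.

f(3.5) = 9.5 > 0, so the root lies in [3, 3.5]
f(3.25) = 3.46875 > 0, so the root lies in [3, 3.25]
f(3.125) = 1.050781 > 0, so the root lies in [3, 3.125]
f(3.0625) = -0.019 < 0, so the root lies in [3.0625, 3.125]

[3.0625, 3.125]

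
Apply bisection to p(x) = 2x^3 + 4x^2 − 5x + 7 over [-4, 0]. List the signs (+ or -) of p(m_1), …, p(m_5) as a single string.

++--+

midpoint -2: p = 17 > 0 → [-4, -2]
midpoint -3: p = 4 > 0 → [-4, -3]
midpoint -3.5: p = -12.25 < 0 → [-3.5, -3]
midpoint -3.25: p = -3.1562 < 0 → [-3.25, -3]
midpoint -3.125: p = 0.6523 > 0 → [-3.25, -3.125]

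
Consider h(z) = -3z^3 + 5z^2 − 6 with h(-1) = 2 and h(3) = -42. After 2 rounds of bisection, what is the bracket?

[-1, 0]

midpoint 1: h = -4 < 0 → [-1, 1]
midpoint 0: h = -6 < 0 → [-1, 0]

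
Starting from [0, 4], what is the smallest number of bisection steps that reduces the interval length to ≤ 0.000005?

20

Width after n steps is 4/2^n. Need 2^n ≥ 4/0.000005 = 800000.
2^19 = 524288 < 800000 ≤ 2^20 = 1048576, so n = 20.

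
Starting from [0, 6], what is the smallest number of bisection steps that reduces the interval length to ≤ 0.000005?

Width after n steps is 6/2^n. Need 2^n ≥ 6/0.000005 = 1200000.
2^20 = 1048576 < 1200000 ≤ 2^21 = 2097152, so n = 21.

21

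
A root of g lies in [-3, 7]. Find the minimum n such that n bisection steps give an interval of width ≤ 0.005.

11

Width after n steps is 10/2^n. Need 2^n ≥ 10/0.005 = 2000.
2^10 = 1024 < 2000 ≤ 2^11 = 2048, so n = 11.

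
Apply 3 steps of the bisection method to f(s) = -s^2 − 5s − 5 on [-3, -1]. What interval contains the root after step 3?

[-1.5, -1.25]

f(-2) = 1 > 0, so the root lies in [-2, -1]
f(-1.5) = 0.25 > 0, so the root lies in [-1.5, -1]
f(-1.25) = -0.3125 < 0, so the root lies in [-1.5, -1.25]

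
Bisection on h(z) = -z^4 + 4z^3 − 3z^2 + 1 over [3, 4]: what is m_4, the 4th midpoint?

m = 3.5, h(m) = -14.3125 (−); new bracket [3, 3.5]
m = 3.25, h(m) = -4.941406 (−); new bracket [3, 3.25]
m = 3.125, h(m) = -1.593994 (−); new bracket [3, 3.125]
m = 3.0625, h(m) = -0.209 (−); new bracket [3, 3.0625]

3.0625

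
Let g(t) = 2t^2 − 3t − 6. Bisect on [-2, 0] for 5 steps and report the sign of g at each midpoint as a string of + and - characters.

m = -1, g(m) = -1 (−); new bracket [-2, -1]
m = -1.5, g(m) = 3 (+); new bracket [-1.5, -1]
m = -1.25, g(m) = 0.875 (+); new bracket [-1.25, -1]
m = -1.125, g(m) = -0.0938 (−); new bracket [-1.25, -1.125]
m = -1.1875, g(m) = 0.3828 (+); new bracket [-1.1875, -1.125]

-++-+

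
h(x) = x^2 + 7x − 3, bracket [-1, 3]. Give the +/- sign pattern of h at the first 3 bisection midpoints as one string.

+-+

m = 1, h(m) = 5 (+); new bracket [-1, 1]
m = 0, h(m) = -3 (−); new bracket [0, 1]
m = 0.5, h(m) = 0.75 (+); new bracket [0, 0.5]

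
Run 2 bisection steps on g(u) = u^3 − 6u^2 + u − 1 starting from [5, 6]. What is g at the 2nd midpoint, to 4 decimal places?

-3.5156

midpoint 5.5: g = -10.625 < 0 → [5.5, 6]
midpoint 5.75: g = -3.515625 < 0 → [5.75, 6]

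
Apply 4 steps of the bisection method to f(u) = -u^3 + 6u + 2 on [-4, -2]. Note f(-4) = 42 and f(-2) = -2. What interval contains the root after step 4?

midpoint -3: f = 11 > 0 → [-3, -2]
midpoint -2.5: f = 2.625 > 0 → [-2.5, -2]
midpoint -2.25: f = -0.109375 < 0 → [-2.5, -2.25]
midpoint -2.375: f = 1.1465 > 0 → [-2.375, -2.25]

[-2.375, -2.25]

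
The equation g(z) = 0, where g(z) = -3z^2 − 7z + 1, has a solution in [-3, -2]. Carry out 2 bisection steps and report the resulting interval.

z = -2.5 gives g = -0.25, negative; keep [-2.5, -2]
z = -2.25 gives g = 1.5625, positive; keep [-2.5, -2.25]

[-2.5, -2.25]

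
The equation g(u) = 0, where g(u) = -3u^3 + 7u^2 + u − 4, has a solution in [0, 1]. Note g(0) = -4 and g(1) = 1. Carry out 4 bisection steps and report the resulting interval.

[0.8125, 0.875]

u = 0.5 gives g = -2.125, negative; keep [0.5, 1]
u = 0.75 gives g = -0.578125, negative; keep [0.75, 1]
u = 0.875 gives g = 0.224609, positive; keep [0.75, 0.875]
u = 0.8125 gives g = -0.1755, negative; keep [0.8125, 0.875]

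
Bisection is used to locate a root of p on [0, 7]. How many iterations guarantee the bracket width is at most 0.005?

Width after n steps is 7/2^n. Need 2^n ≥ 7/0.005 = 1400.
2^10 = 1024 < 1400 ≤ 2^11 = 2048, so n = 11.

11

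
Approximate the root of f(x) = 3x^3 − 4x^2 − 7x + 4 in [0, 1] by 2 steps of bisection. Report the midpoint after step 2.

x = 0.5 gives f = -0.125, negative; keep [0, 0.5]
x = 0.25 gives f = 2.046875, positive; keep [0.25, 0.5]

0.25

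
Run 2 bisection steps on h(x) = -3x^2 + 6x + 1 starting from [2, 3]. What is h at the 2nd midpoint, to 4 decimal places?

-0.6875

h(2.5) = -2.75 < 0, so the root lies in [2, 2.5]
h(2.25) = -0.6875 < 0, so the root lies in [2, 2.25]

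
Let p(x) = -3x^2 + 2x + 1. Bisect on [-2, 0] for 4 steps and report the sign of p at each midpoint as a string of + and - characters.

m = -1, p(m) = -4 (−); new bracket [-1, 0]
m = -0.5, p(m) = -0.75 (−); new bracket [-0.5, 0]
m = -0.25, p(m) = 0.3125 (+); new bracket [-0.5, -0.25]
m = -0.375, p(m) = -0.1719 (−); new bracket [-0.375, -0.25]

--+-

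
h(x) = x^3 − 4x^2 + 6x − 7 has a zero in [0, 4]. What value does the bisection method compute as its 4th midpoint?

m = 2, h(m) = -3 (−); new bracket [2, 4]
m = 3, h(m) = 2 (+); new bracket [2, 3]
m = 2.5, h(m) = -1.375 (−); new bracket [2.5, 3]
m = 2.75, h(m) = 0.0469 (+); new bracket [2.5, 2.75]

2.75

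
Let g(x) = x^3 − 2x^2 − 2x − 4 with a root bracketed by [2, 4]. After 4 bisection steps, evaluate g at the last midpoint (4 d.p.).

m = 3, g(m) = -1 (−); new bracket [3, 4]
m = 3.5, g(m) = 7.375 (+); new bracket [3, 3.5]
m = 3.25, g(m) = 2.703125 (+); new bracket [3, 3.25]
m = 3.125, g(m) = 0.7363 (+); new bracket [3, 3.125]

0.7363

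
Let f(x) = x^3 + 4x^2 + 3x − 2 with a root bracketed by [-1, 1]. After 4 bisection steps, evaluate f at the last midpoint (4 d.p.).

-0.2598

x = 0 gives f = -2, negative; keep [0, 1]
x = 0.5 gives f = 0.625, positive; keep [0, 0.5]
x = 0.25 gives f = -0.984375, negative; keep [0.25, 0.5]
x = 0.375 gives f = -0.2598, negative; keep [0.375, 0.5]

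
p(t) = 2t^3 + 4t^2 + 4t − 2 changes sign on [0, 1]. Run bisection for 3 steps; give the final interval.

[0.25, 0.375]

t = 0.5 gives p = 1.25, positive; keep [0, 0.5]
t = 0.25 gives p = -0.71875, negative; keep [0.25, 0.5]
t = 0.375 gives p = 0.167969, positive; keep [0.25, 0.375]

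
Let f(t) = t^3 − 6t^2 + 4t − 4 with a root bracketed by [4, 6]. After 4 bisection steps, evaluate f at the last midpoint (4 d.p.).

-0.5566

midpoint 5: f = -9 < 0 → [5, 6]
midpoint 5.5: f = 2.875 > 0 → [5, 5.5]
midpoint 5.25: f = -3.671875 < 0 → [5.25, 5.5]
midpoint 5.375: f = -0.5566 < 0 → [5.375, 5.5]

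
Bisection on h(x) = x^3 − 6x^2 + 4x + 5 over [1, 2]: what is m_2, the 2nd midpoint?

1.75

h(1.5) = 0.875 > 0, so the root lies in [1.5, 2]
h(1.75) = -1.015625 < 0, so the root lies in [1.5, 1.75]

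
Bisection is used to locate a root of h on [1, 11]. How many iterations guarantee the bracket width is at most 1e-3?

14

Width after n steps is 10/2^n. Need 2^n ≥ 10/1e-3 = 10000.
2^13 = 8192 < 10000 ≤ 2^14 = 16384, so n = 14.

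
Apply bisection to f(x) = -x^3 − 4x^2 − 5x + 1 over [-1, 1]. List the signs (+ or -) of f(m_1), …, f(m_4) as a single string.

+--+

x = 0 gives f = 1, positive; keep [0, 1]
x = 0.5 gives f = -2.625, negative; keep [0, 0.5]
x = 0.25 gives f = -0.515625, negative; keep [0, 0.25]
x = 0.125 gives f = 0.3105, positive; keep [0.125, 0.25]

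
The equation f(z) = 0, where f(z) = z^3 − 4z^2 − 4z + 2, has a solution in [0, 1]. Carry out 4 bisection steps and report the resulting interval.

[0.3125, 0.375]

f(0.5) = -0.875 < 0, so the root lies in [0, 0.5]
f(0.25) = 0.765625 > 0, so the root lies in [0.25, 0.5]
f(0.375) = -0.009766 < 0, so the root lies in [0.25, 0.375]
f(0.3125) = 0.3899 > 0, so the root lies in [0.3125, 0.375]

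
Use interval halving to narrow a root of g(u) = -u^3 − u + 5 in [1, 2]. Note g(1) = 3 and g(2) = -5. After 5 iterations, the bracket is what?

midpoint 1.5: g = 0.125 > 0 → [1.5, 2]
midpoint 1.75: g = -2.109375 < 0 → [1.5, 1.75]
midpoint 1.625: g = -0.916016 < 0 → [1.5, 1.625]
midpoint 1.5625: g = -0.3772 < 0 → [1.5, 1.5625]
midpoint 1.53125: g = -0.1216 < 0 → [1.5, 1.53125]

[1.5, 1.53125]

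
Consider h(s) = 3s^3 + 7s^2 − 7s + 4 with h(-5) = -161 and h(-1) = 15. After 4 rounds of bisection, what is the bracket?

m = -3, h(m) = 7 (+); new bracket [-5, -3]
m = -4, h(m) = -48 (−); new bracket [-4, -3]
m = -3.5, h(m) = -14.375 (−); new bracket [-3.5, -3]
m = -3.25, h(m) = -2.2969 (−); new bracket [-3.25, -3]

[-3.25, -3]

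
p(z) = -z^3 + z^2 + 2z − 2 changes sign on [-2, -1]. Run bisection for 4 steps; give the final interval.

z = -1.5 gives p = 0.625, positive; keep [-1.5, -1]
z = -1.25 gives p = -0.984375, negative; keep [-1.5, -1.25]
z = -1.375 gives p = -0.259766, negative; keep [-1.5, -1.375]
z = -1.4375 gives p = 0.1619, positive; keep [-1.4375, -1.375]

[-1.4375, -1.375]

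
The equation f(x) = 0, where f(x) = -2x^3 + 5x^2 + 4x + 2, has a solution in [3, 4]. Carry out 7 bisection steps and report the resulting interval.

f(3.5) = -8.5 < 0, so the root lies in [3, 3.5]
f(3.25) = -0.84375 < 0, so the root lies in [3, 3.25]
f(3.125) = 2.292969 > 0, so the root lies in [3.125, 3.25]
f(3.1875) = 0.7798 > 0, so the root lies in [3.1875, 3.25]
f(3.21875) = -0.018 < 0, so the root lies in [3.1875, 3.21875]
f(3.203125) = 0.3844 > 0, so the root lies in [3.203125, 3.21875]
f(3.2109375) = 0.184 > 0, so the root lies in [3.2109375, 3.21875]

[3.2109375, 3.21875]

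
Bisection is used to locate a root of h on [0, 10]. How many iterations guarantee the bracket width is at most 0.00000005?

Width after n steps is 10/2^n. Need 2^n ≥ 10/0.00000005 = 200000000.
2^27 = 134217728 < 200000000 ≤ 2^28 = 268435456, so n = 28.

28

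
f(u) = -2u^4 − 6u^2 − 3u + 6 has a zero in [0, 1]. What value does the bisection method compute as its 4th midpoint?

0.6875

midpoint 0.5: f = 2.875 > 0 → [0.5, 1]
midpoint 0.75: f = -0.257812 < 0 → [0.5, 0.75]
midpoint 0.625: f = 1.476074 > 0 → [0.625, 0.75]
midpoint 0.6875: f = 0.6548 > 0 → [0.6875, 0.75]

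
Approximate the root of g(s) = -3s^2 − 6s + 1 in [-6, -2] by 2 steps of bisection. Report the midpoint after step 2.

-3

s = -4 gives g = -23, negative; keep [-4, -2]
s = -3 gives g = -8, negative; keep [-3, -2]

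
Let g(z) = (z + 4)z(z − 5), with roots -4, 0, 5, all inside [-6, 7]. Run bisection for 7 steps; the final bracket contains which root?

m = 0.5, g(m) = -10.125 (−); new bracket [0.5, 7]
m = 3.75, g(m) = -36.328125 (−); new bracket [3.75, 7]
m = 5.375, g(m) = 18.896484 (+); new bracket [3.75, 5.375]
m = 4.5625, g(m) = -17.0916 (−); new bracket [4.5625, 5.375]
m = 4.96875, g(m) = -1.3926 (−); new bracket [4.96875, 5.375]
m = 5.171875, g(m) = 8.153 (+); new bracket [4.96875, 5.171875]
m = 5.0703125, g(m) = 3.2336 (+); new bracket [4.96875, 5.0703125]

5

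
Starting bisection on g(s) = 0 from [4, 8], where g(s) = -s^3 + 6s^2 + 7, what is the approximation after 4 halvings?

6.25

m = 6, g(m) = 7 (+); new bracket [6, 8]
m = 7, g(m) = -42 (−); new bracket [6, 7]
m = 6.5, g(m) = -14.125 (−); new bracket [6, 6.5]
m = 6.25, g(m) = -2.7656 (−); new bracket [6, 6.25]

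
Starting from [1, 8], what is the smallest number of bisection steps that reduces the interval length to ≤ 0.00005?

18

Width after n steps is 7/2^n. Need 2^n ≥ 7/0.00005 = 140000.
2^17 = 131072 < 140000 ≤ 2^18 = 262144, so n = 18.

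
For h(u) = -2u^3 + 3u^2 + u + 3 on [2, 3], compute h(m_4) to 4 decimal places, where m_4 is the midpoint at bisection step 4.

h(2.5) = -7 < 0, so the root lies in [2, 2.5]
h(2.25) = -2.34375 < 0, so the root lies in [2, 2.25]
h(2.125) = -0.519531 < 0, so the root lies in [2, 2.125]
h(2.0625) = 0.2769 > 0, so the root lies in [2.0625, 2.125]

0.2769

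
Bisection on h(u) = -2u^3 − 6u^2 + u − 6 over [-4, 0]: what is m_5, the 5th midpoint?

-3.375

h(-2) = -16 < 0, so the root lies in [-4, -2]
h(-3) = -9 < 0, so the root lies in [-4, -3]
h(-3.5) = 2.75 > 0, so the root lies in [-3.5, -3]
h(-3.25) = -3.9688 < 0, so the root lies in [-3.5, -3.25]
h(-3.375) = -0.832 < 0, so the root lies in [-3.5, -3.375]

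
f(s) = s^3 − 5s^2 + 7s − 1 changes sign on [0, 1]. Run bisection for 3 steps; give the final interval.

midpoint 0.5: f = 1.375 > 0 → [0, 0.5]
midpoint 0.25: f = 0.453125 > 0 → [0, 0.25]
midpoint 0.125: f = -0.201172 < 0 → [0.125, 0.25]

[0.125, 0.25]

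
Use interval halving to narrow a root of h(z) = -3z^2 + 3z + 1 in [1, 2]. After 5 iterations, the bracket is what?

[1.25, 1.28125]

h(1.5) = -1.25 < 0, so the root lies in [1, 1.5]
h(1.25) = 0.0625 > 0, so the root lies in [1.25, 1.5]
h(1.375) = -0.546875 < 0, so the root lies in [1.25, 1.375]
h(1.3125) = -0.2305 < 0, so the root lies in [1.25, 1.3125]
h(1.28125) = -0.0811 < 0, so the root lies in [1.25, 1.28125]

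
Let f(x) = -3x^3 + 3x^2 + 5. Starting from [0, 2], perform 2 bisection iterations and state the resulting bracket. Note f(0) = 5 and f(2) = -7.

[1.5, 2]

midpoint 1: f = 5 > 0 → [1, 2]
midpoint 1.5: f = 1.625 > 0 → [1.5, 2]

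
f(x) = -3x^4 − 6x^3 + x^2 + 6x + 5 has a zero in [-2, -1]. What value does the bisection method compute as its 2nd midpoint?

f(-1.5) = 3.3125 > 0, so the root lies in [-2, -1.5]
f(-1.75) = 1.582031 > 0, so the root lies in [-2, -1.75]

-1.75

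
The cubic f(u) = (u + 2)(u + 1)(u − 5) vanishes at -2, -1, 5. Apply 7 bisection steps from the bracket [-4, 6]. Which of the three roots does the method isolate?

5

u = 1 gives f = -24, negative; keep [1, 6]
u = 3.5 gives f = -37.125, negative; keep [3.5, 6]
u = 4.75 gives f = -9.703125, negative; keep [4.75, 6]
u = 5.375 gives f = 17.6309, positive; keep [4.75, 5.375]
u = 5.0625 gives f = 2.676, positive; keep [4.75, 5.0625]
u = 4.90625 gives f = -3.8241, negative; keep [4.90625, 5.0625]
u = 4.984375 gives f = -0.6531, negative; keep [4.984375, 5.0625]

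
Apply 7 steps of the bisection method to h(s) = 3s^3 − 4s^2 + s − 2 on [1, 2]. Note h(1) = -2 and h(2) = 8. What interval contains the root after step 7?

[1.421875, 1.4296875]

midpoint 1.5: h = 0.625 > 0 → [1, 1.5]
midpoint 1.25: h = -1.140625 < 0 → [1.25, 1.5]
midpoint 1.375: h = -0.388672 < 0 → [1.375, 1.5]
midpoint 1.4375: h = 0.0833 > 0 → [1.375, 1.4375]
midpoint 1.40625: h = -0.1612 < 0 → [1.40625, 1.4375]
midpoint 1.421875: h = -0.0411 < 0 → [1.421875, 1.4375]
midpoint 1.4296875: h = 0.0205 > 0 → [1.421875, 1.4296875]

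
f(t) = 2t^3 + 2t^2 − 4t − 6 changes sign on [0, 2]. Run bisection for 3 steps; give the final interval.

[1.5, 1.75]

t = 1 gives f = -6, negative; keep [1, 2]
t = 1.5 gives f = -0.75, negative; keep [1.5, 2]
t = 1.75 gives f = 3.84375, positive; keep [1.5, 1.75]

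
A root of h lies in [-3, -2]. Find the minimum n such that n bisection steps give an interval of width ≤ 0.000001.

Width after n steps is 1/2^n. Need 2^n ≥ 1/0.000001 = 1000000.
2^19 = 524288 < 1000000 ≤ 2^20 = 1048576, so n = 20.

20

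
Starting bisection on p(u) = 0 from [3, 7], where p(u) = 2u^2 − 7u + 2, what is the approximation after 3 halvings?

midpoint 5: p = 17 > 0 → [3, 5]
midpoint 4: p = 6 > 0 → [3, 4]
midpoint 3.5: p = 2 > 0 → [3, 3.5]

3.5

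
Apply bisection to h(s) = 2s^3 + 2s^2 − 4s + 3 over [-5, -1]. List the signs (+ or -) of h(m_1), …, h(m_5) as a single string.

s = -3 gives h = -21, negative; keep [-3, -1]
s = -2 gives h = 3, positive; keep [-3, -2]
s = -2.5 gives h = -5.75, negative; keep [-2.5, -2]
s = -2.25 gives h = -0.6562, negative; keep [-2.25, -2]
s = -2.125 gives h = 1.3398, positive; keep [-2.25, -2.125]

-+--+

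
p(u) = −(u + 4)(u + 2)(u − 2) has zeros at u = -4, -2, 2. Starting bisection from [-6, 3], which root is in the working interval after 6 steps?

p(-1.5) = 4.375 > 0, so the root lies in [-1.5, 3]
p(0.75) = 16.328125 > 0, so the root lies in [0.75, 3]
p(1.875) = 2.845703 > 0, so the root lies in [1.875, 3]
p(2.4375) = -12.4978 < 0, so the root lies in [1.875, 2.4375]
p(2.15625) = -3.998 < 0, so the root lies in [1.875, 2.15625]
p(2.015625) = -0.3774 < 0, so the root lies in [1.875, 2.015625]

2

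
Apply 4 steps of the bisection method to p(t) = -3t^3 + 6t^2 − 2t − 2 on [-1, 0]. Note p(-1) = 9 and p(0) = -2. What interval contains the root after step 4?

m = -0.5, p(m) = 0.875 (+); new bracket [-0.5, 0]
m = -0.25, p(m) = -1.078125 (−); new bracket [-0.5, -0.25]
m = -0.375, p(m) = -0.248047 (−); new bracket [-0.5, -0.375]
m = -0.4375, p(m) = 0.2747 (+); new bracket [-0.4375, -0.375]

[-0.4375, -0.375]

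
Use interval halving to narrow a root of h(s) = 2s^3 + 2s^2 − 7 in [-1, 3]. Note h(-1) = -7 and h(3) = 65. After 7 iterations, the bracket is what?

[1.21875, 1.25]

midpoint 1: h = -3 < 0 → [1, 3]
midpoint 2: h = 17 > 0 → [1, 2]
midpoint 1.5: h = 4.25 > 0 → [1, 1.5]
midpoint 1.25: h = 0.0312 > 0 → [1, 1.25]
midpoint 1.125: h = -1.6211 < 0 → [1.125, 1.25]
midpoint 1.1875: h = -0.8306 < 0 → [1.1875, 1.25]
midpoint 1.21875: h = -0.4088 < 0 → [1.21875, 1.25]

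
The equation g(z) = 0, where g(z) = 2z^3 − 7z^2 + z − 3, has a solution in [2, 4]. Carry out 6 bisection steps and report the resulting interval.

[3.46875, 3.5]

m = 3, g(m) = -9 (−); new bracket [3, 4]
m = 3.5, g(m) = 0.5 (+); new bracket [3, 3.5]
m = 3.25, g(m) = -5.03125 (−); new bracket [3.25, 3.5]
m = 3.375, g(m) = -2.4727 (−); new bracket [3.375, 3.5]
m = 3.4375, g(m) = -1.0396 (−); new bracket [3.4375, 3.5]
m = 3.46875, g(m) = -0.2833 (−); new bracket [3.46875, 3.5]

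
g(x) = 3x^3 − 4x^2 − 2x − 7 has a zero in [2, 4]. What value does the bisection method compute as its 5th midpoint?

g(3) = 32 > 0, so the root lies in [2, 3]
g(2.5) = 9.875 > 0, so the root lies in [2, 2.5]
g(2.25) = 2.421875 > 0, so the root lies in [2, 2.25]
g(2.125) = -0.5254 < 0, so the root lies in [2.125, 2.25]
g(2.1875) = 0.887 > 0, so the root lies in [2.125, 2.1875]

2.1875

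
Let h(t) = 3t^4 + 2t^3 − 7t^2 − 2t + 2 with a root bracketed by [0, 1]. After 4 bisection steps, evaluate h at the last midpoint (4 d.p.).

m = 0.5, h(m) = -0.3125 (−); new bracket [0, 0.5]
m = 0.25, h(m) = 1.105469 (+); new bracket [0.25, 0.5]
m = 0.375, h(m) = 0.43042 (+); new bracket [0.375, 0.5]
m = 0.4375, h(m) = 0.0625 (+); new bracket [0.4375, 0.5]

0.0625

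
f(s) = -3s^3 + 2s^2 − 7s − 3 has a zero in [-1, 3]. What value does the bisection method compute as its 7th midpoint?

s = 1 gives f = -11, negative; keep [-1, 1]
s = 0 gives f = -3, negative; keep [-1, 0]
s = -0.5 gives f = 1.375, positive; keep [-0.5, 0]
s = -0.25 gives f = -1.0781, negative; keep [-0.5, -0.25]
s = -0.375 gives f = 0.0645, positive; keep [-0.375, -0.25]
s = -0.3125 gives f = -0.5256, negative; keep [-0.375, -0.3125]
s = -0.34375 gives f = -0.2356, negative; keep [-0.375, -0.34375]

-0.34375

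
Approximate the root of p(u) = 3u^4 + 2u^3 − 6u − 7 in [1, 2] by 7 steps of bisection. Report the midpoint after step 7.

midpoint 1.5: p = 5.9375 > 0 → [1, 1.5]
midpoint 1.25: p = -3.269531 < 0 → [1.25, 1.5]
midpoint 1.375: p = 0.672607 > 0 → [1.25, 1.375]
midpoint 1.3125: p = -1.4504 < 0 → [1.3125, 1.375]
midpoint 1.34375: p = -0.4285 < 0 → [1.34375, 1.375]
midpoint 1.359375: p = 0.1119 > 0 → [1.34375, 1.359375]
midpoint 1.3515625: p = -0.1608 < 0 → [1.3515625, 1.359375]

1.3515625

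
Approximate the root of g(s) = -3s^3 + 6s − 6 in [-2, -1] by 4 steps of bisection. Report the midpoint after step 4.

s = -1.5 gives g = -4.875, negative; keep [-2, -1.5]
s = -1.75 gives g = -0.421875, negative; keep [-2, -1.75]
s = -1.875 gives g = 2.525391, positive; keep [-1.875, -1.75]
s = -1.8125 gives g = 0.988, positive; keep [-1.8125, -1.75]

-1.8125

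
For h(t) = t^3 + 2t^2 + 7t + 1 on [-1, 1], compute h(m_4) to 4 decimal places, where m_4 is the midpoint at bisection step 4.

0.1543

h(0) = 1 > 0, so the root lies in [-1, 0]
h(-0.5) = -2.125 < 0, so the root lies in [-0.5, 0]
h(-0.25) = -0.640625 < 0, so the root lies in [-0.25, 0]
h(-0.125) = 0.1543 > 0, so the root lies in [-0.25, -0.125]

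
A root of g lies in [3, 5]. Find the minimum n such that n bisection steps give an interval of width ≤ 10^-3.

Width after n steps is 2/2^n. Need 2^n ≥ 2/10^-3 = 2000.
2^10 = 1024 < 2000 ≤ 2^11 = 2048, so n = 11.

11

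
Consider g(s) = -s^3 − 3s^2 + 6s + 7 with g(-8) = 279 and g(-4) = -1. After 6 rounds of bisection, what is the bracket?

[-4.0625, -4]

g(-6) = 79 > 0, so the root lies in [-6, -4]
g(-5) = 27 > 0, so the root lies in [-5, -4]
g(-4.5) = 10.375 > 0, so the root lies in [-4.5, -4]
g(-4.25) = 4.0781 > 0, so the root lies in [-4.25, -4]
g(-4.125) = 1.3926 > 0, so the root lies in [-4.125, -4]
g(-4.0625) = 0.1604 > 0, so the root lies in [-4.0625, -4]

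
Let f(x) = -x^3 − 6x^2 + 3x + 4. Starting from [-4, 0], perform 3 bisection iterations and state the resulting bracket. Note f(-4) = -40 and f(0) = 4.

f(-2) = -18 < 0, so the root lies in [-2, 0]
f(-1) = -4 < 0, so the root lies in [-1, 0]
f(-0.5) = 1.125 > 0, so the root lies in [-1, -0.5]

[-1, -0.5]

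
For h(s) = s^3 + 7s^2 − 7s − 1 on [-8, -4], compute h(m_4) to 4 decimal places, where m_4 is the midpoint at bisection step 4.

8.2031

midpoint -6: h = 77 > 0 → [-8, -6]
midpoint -7: h = 48 > 0 → [-8, -7]
midpoint -7.5: h = 23.375 > 0 → [-8, -7.5]
midpoint -7.75: h = 8.2031 > 0 → [-8, -7.75]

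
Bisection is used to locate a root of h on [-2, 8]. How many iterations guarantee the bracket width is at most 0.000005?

21

Width after n steps is 10/2^n. Need 2^n ≥ 10/0.000005 = 2000000.
2^20 = 1048576 < 2000000 ≤ 2^21 = 2097152, so n = 21.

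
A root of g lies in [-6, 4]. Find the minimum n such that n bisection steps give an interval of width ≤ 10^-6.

Width after n steps is 10/2^n. Need 2^n ≥ 10/10^-6 = 10000000.
2^23 = 8388608 < 10000000 ≤ 2^24 = 16777216, so n = 24.

24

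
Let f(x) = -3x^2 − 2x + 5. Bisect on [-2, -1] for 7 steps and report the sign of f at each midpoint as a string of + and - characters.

midpoint -1.5: f = 1.25 > 0 → [-2, -1.5]
midpoint -1.75: f = -0.6875 < 0 → [-1.75, -1.5]
midpoint -1.625: f = 0.328125 > 0 → [-1.75, -1.625]
midpoint -1.6875: f = -0.168 < 0 → [-1.6875, -1.625]
midpoint -1.65625: f = 0.083 > 0 → [-1.6875, -1.65625]
midpoint -1.671875: f = -0.0417 < 0 → [-1.671875, -1.65625]
midpoint -1.6640625: f = 0.0208 > 0 → [-1.671875, -1.6640625]

+-+-+-+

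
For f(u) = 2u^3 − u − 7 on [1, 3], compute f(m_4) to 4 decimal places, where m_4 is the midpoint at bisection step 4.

-0.0430

midpoint 2: f = 7 > 0 → [1, 2]
midpoint 1.5: f = -1.75 < 0 → [1.5, 2]
midpoint 1.75: f = 1.96875 > 0 → [1.5, 1.75]
midpoint 1.625: f = -0.043 < 0 → [1.625, 1.75]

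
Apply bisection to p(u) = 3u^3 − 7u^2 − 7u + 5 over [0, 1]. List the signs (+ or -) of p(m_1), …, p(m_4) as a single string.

p(0.5) = 0.125 > 0, so the root lies in [0.5, 1]
p(0.75) = -2.921875 < 0, so the root lies in [0.5, 0.75]
p(0.625) = -1.376953 < 0, so the root lies in [0.5, 0.625]
p(0.5625) = -0.6184 < 0, so the root lies in [0.5, 0.5625]

+---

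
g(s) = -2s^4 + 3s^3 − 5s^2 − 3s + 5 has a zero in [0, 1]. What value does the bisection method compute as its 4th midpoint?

m = 0.5, g(m) = 2.5 (+); new bracket [0.5, 1]
m = 0.75, g(m) = 0.570312 (+); new bracket [0.75, 1]
m = 0.875, g(m) = -0.615723 (−); new bracket [0.75, 0.875]
m = 0.8125, g(m) = -0.0008 (−); new bracket [0.75, 0.8125]

0.8125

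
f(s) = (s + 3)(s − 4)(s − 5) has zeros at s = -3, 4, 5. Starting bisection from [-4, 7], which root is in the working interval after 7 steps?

s = 1.5 gives f = 39.375, positive; keep [-4, 1.5]
s = -1.25 gives f = 57.421875, positive; keep [-4, -1.25]
s = -2.625 gives f = 18.943359, positive; keep [-4, -2.625]
s = -3.3125 gives f = -18.9954, negative; keep [-3.3125, -2.625]
s = -2.96875 gives f = 1.7354, positive; keep [-3.3125, -2.96875]
s = -3.140625 gives f = -8.1744, negative; keep [-3.140625, -2.96875]
s = -3.0546875 gives f = -3.1075, negative; keep [-3.0546875, -2.96875]

-3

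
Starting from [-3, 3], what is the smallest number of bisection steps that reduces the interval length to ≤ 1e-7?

26

Width after n steps is 6/2^n. Need 2^n ≥ 6/1e-7 = 60000000.
2^25 = 33554432 < 60000000 ≤ 2^26 = 67108864, so n = 26.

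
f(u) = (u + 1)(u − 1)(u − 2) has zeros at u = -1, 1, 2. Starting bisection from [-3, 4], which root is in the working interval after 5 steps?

-1

f(0.5) = 1.125 > 0, so the root lies in [-3, 0.5]
f(-1.25) = -1.828125 < 0, so the root lies in [-1.25, 0.5]
f(-0.375) = 2.041016 > 0, so the root lies in [-1.25, -0.375]
f(-0.8125) = 0.9558 > 0, so the root lies in [-1.25, -0.8125]
f(-1.03125) = -0.1924 < 0, so the root lies in [-1.03125, -0.8125]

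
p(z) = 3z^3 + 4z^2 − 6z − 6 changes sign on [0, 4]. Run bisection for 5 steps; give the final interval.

[1.25, 1.375]

midpoint 2: p = 22 > 0 → [0, 2]
midpoint 1: p = -5 < 0 → [1, 2]
midpoint 1.5: p = 4.125 > 0 → [1, 1.5]
midpoint 1.25: p = -1.3906 < 0 → [1.25, 1.5]
midpoint 1.375: p = 1.1113 > 0 → [1.25, 1.375]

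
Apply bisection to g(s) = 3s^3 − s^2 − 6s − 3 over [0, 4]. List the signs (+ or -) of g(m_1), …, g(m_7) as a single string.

+---+++

m = 2, g(m) = 5 (+); new bracket [0, 2]
m = 1, g(m) = -7 (−); new bracket [1, 2]
m = 1.5, g(m) = -4.125 (−); new bracket [1.5, 2]
m = 1.75, g(m) = -0.4844 (−); new bracket [1.75, 2]
m = 1.875, g(m) = 2.0098 (+); new bracket [1.75, 1.875]
m = 1.8125, g(m) = 0.7029 (+); new bracket [1.75, 1.8125]
m = 1.78125, g(m) = 0.0946 (+); new bracket [1.75, 1.78125]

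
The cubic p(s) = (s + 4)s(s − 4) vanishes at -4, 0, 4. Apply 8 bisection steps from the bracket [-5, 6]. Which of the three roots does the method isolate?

midpoint 0.5: p = -7.875 < 0 → [0.5, 6]
midpoint 3.25: p = -17.671875 < 0 → [3.25, 6]
midpoint 4.625: p = 24.931641 > 0 → [3.25, 4.625]
midpoint 3.9375: p = -1.9534 < 0 → [3.9375, 4.625]
midpoint 4.28125: p = 9.9715 > 0 → [3.9375, 4.28125]
midpoint 4.109375: p = 3.6449 > 0 → [3.9375, 4.109375]
midpoint 4.0234375: p = 0.7566 > 0 → [3.9375, 4.0234375]
midpoint 3.98046875: p = -0.6204 < 0 → [3.98046875, 4.0234375]

4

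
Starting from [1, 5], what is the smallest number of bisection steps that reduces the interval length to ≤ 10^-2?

Width after n steps is 4/2^n. Need 2^n ≥ 4/10^-2 = 400.
2^8 = 256 < 400 ≤ 2^9 = 512, so n = 9.

9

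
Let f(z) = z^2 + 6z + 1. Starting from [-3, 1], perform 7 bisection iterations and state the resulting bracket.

[-0.1875, -0.15625]

midpoint -1: f = -4 < 0 → [-1, 1]
midpoint 0: f = 1 > 0 → [-1, 0]
midpoint -0.5: f = -1.75 < 0 → [-0.5, 0]
midpoint -0.25: f = -0.4375 < 0 → [-0.25, 0]
midpoint -0.125: f = 0.2656 > 0 → [-0.25, -0.125]
midpoint -0.1875: f = -0.0898 < 0 → [-0.1875, -0.125]
midpoint -0.15625: f = 0.0869 > 0 → [-0.1875, -0.15625]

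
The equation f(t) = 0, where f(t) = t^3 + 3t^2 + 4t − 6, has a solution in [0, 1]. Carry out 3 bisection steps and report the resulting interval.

t = 0.5 gives f = -3.125, negative; keep [0.5, 1]
t = 0.75 gives f = -0.890625, negative; keep [0.75, 1]
t = 0.875 gives f = 0.466797, positive; keep [0.75, 0.875]

[0.75, 0.875]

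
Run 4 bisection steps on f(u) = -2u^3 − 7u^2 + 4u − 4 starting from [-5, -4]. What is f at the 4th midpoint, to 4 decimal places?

-1.6831

m = -4.5, f(m) = 18.5 (+); new bracket [-4.5, -4]
m = -4.25, f(m) = 6.09375 (+); new bracket [-4.25, -4]
m = -4.125, f(m) = 0.769531 (+); new bracket [-4.125, -4]
m = -4.0625, f(m) = -1.6831 (−); new bracket [-4.125, -4.0625]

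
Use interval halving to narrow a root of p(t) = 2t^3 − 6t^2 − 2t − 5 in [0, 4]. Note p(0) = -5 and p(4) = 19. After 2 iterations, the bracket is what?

[3, 4]

m = 2, p(m) = -17 (−); new bracket [2, 4]
m = 3, p(m) = -11 (−); new bracket [3, 4]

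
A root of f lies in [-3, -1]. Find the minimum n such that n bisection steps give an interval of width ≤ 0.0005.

12

Width after n steps is 2/2^n. Need 2^n ≥ 2/0.0005 = 4000.
2^11 = 2048 < 4000 ≤ 2^12 = 4096, so n = 12.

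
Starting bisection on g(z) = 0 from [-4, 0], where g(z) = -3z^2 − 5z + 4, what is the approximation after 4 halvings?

-2.25

m = -2, g(m) = 2 (+); new bracket [-4, -2]
m = -3, g(m) = -8 (−); new bracket [-3, -2]
m = -2.5, g(m) = -2.25 (−); new bracket [-2.5, -2]
m = -2.25, g(m) = 0.0625 (+); new bracket [-2.5, -2.25]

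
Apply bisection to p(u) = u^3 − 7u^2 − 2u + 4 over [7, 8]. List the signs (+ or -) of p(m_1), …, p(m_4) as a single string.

midpoint 7.5: p = 17.125 > 0 → [7, 7.5]
midpoint 7.25: p = 2.640625 > 0 → [7, 7.25]
midpoint 7.125: p = -3.904297 < 0 → [7.125, 7.25]
midpoint 7.1875: p = -0.6887 < 0 → [7.1875, 7.25]

++--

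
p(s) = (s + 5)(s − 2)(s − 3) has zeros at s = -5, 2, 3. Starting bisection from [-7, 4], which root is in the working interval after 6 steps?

midpoint -1.5: p = 55.125 > 0 → [-7, -1.5]
midpoint -4.25: p = 33.984375 > 0 → [-7, -4.25]
midpoint -5.625: p = -41.103516 < 0 → [-5.625, -4.25]
midpoint -4.9375: p = 3.4417 > 0 → [-5.625, -4.9375]
midpoint -5.28125: p = -16.9588 < 0 → [-5.28125, -4.9375]
midpoint -5.109375: p = -6.3058 < 0 → [-5.109375, -4.9375]

-5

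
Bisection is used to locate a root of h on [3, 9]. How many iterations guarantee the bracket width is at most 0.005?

11

Width after n steps is 6/2^n. Need 2^n ≥ 6/0.005 = 1200.
2^10 = 1024 < 1200 ≤ 2^11 = 2048, so n = 11.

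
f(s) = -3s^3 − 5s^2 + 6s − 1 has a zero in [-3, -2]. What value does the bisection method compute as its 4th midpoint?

m = -2.5, f(m) = -0.375 (−); new bracket [-3, -2.5]
m = -2.75, f(m) = 7.078125 (+); new bracket [-2.75, -2.5]
m = -2.625, f(m) = 3.060547 (+); new bracket [-2.625, -2.5]
m = -2.5625, f(m) = 1.2722 (+); new bracket [-2.5625, -2.5]

-2.5625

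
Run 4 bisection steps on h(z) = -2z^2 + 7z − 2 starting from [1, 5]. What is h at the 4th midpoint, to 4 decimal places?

m = 3, h(m) = 1 (+); new bracket [3, 5]
m = 4, h(m) = -6 (−); new bracket [3, 4]
m = 3.5, h(m) = -2 (−); new bracket [3, 3.5]
m = 3.25, h(m) = -0.375 (−); new bracket [3, 3.25]

-0.3750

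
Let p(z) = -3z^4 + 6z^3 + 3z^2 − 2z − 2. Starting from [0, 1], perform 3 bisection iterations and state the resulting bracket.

p(0.5) = -1.6875 < 0, so the root lies in [0.5, 1]
p(0.75) = -0.230469 < 0, so the root lies in [0.75, 1]
p(0.875) = 0.807861 > 0, so the root lies in [0.75, 0.875]

[0.75, 0.875]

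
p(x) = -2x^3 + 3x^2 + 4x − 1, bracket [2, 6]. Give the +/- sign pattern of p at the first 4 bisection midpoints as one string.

---+

m = 4, p(m) = -65 (−); new bracket [2, 4]
m = 3, p(m) = -16 (−); new bracket [2, 3]
m = 2.5, p(m) = -3.5 (−); new bracket [2, 2.5]
m = 2.25, p(m) = 0.4062 (+); new bracket [2.25, 2.5]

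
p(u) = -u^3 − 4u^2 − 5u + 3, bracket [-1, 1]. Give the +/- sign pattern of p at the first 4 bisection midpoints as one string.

+-++

u = 0 gives p = 3, positive; keep [0, 1]
u = 0.5 gives p = -0.625, negative; keep [0, 0.5]
u = 0.25 gives p = 1.484375, positive; keep [0.25, 0.5]
u = 0.375 gives p = 0.5098, positive; keep [0.375, 0.5]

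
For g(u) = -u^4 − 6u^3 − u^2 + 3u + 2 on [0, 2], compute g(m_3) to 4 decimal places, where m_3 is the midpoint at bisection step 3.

m = 1, g(m) = -3 (−); new bracket [0, 1]
m = 0.5, g(m) = 2.4375 (+); new bracket [0.5, 1]
m = 0.75, g(m) = 0.839844 (+); new bracket [0.75, 1]

0.8398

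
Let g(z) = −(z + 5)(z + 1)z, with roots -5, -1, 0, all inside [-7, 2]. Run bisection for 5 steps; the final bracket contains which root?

midpoint -2.5: g = -9.375 < 0 → [-7, -2.5]
midpoint -4.75: g = -4.453125 < 0 → [-7, -4.75]
midpoint -5.875: g = 25.060547 > 0 → [-5.875, -4.75]
midpoint -5.3125: g = 7.1594 > 0 → [-5.3125, -4.75]
midpoint -5.03125: g = 0.6338 > 0 → [-5.03125, -4.75]

-5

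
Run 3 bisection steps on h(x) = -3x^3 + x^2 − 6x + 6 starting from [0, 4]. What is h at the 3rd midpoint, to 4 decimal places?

2.8750

h(2) = -26 < 0, so the root lies in [0, 2]
h(1) = -2 < 0, so the root lies in [0, 1]
h(0.5) = 2.875 > 0, so the root lies in [0.5, 1]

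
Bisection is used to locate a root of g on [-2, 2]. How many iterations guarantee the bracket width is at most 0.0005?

Width after n steps is 4/2^n. Need 2^n ≥ 4/0.0005 = 8000.
2^12 = 4096 < 8000 ≤ 2^13 = 8192, so n = 13.

13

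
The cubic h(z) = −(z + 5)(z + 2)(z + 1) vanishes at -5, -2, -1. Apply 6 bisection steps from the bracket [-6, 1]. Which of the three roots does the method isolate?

-5

z = -2.5 gives h = -1.875, negative; keep [-6, -2.5]
z = -4.25 gives h = -5.484375, negative; keep [-6, -4.25]
z = -5.125 gives h = 1.611328, positive; keep [-5.125, -4.25]
z = -4.6875 gives h = -3.0969, negative; keep [-5.125, -4.6875]
z = -4.90625 gives h = -1.0643, negative; keep [-5.125, -4.90625]
z = -5.015625 gives h = 0.1892, positive; keep [-5.015625, -4.90625]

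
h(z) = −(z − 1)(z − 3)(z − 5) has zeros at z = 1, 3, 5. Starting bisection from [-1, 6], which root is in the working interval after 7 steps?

1

midpoint 2.5: h = -1.875 < 0 → [-1, 2.5]
midpoint 0.75: h = 2.390625 > 0 → [0.75, 2.5]
midpoint 1.625: h = -2.900391 < 0 → [0.75, 1.625]
midpoint 1.1875: h = -1.2957 < 0 → [0.75, 1.1875]
midpoint 0.96875: h = 0.2559 > 0 → [0.96875, 1.1875]
midpoint 1.078125: h = -0.5889 < 0 → [0.96875, 1.078125]
midpoint 1.0234375: h = -0.1842 < 0 → [0.96875, 1.0234375]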